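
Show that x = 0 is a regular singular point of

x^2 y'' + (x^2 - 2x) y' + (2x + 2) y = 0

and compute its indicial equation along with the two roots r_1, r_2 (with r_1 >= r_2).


Divide by x^2 to reach normal form y'' + P_1(x) y' + P_2(x) y = 0 with P_1(x) = 1 - 2/x and P_2(x) = 2/x + 2/x^2.
x = 0 is a singular point because the y'-coefficient 1 - 2/x has a pole at x = 0 and the y-coefficient 2/x + 2/x^2 has a pole at x = 0.
It is a regular singular point because x P_1(x) = p(x) = x - 2 and x^2 P_2(x) = q(x) = 2x + 2 are polynomials, hence analytic at x = 0.
p(0) = -2,  q(0) = 2.
Indicial equation: r(r-1) + p(0) r + q(0) = 0, i.e. r^2 + (p(0) - 1) r + q(0) = 0, i.e. r^2 - 3 r + 2 = 0.
Discriminant: (-3)^2 - 4(2) = 1, so r = (3 ± 1)/2.
Solving: r_1 = 2, r_2 = 1.

indicial: r^2 - 3 r + 2 = 0; roots r_1 = 2, r_2 = 1


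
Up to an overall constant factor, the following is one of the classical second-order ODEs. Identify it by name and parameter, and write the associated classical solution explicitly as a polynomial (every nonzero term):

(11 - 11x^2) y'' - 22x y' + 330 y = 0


All three coefficients share the factor 11; dividing through by 11 gives  (1 - x^2) y'' - 2x y' + 30 y = 0.
This matches the Legendre equation (1 - x^2) y'' - 2x y' + n(n+1) y = 0 (note the -2x y' term) with n(n+1) = 30, so n = 5; the polynomial solution is P_5(x).
With y = sum_k a_k x^k, matching x^k gives (k+2)(k+1) a_{k+2} = [k(k+1) - n(n+1)] a_k = (k - 5)(k + 6) a_k. The right side vanishes at k = 5, so the series with the parity of 5 terminates at degree 5.
Standard normalization (P_n(1) = 1): leading coefficient (2n)!/(2^n (n!)^2) = 3628800/(32*14400) = 63/8, so a_5 = 63/8. Work downward with a_k = (k+1)(k+2) a_{k+2} / ((k - 5)(k + 6)):
  a_3 = (4)(5)(63/8) / ((3 - 5)(3 + 6)) = (315/2)/(-18) = -35/4
  a_1 = (2)(3)(-35/4) / ((1 - 5)(1 + 6)) = (-105/2)/(-28) = 15/8
Hence P_5(x) = 63 x^5/8 - 35 x^3/4 + 15 x/8.

P_5(x); series = 63 x^5/8 - 35 x^3/4 + 15 x/8


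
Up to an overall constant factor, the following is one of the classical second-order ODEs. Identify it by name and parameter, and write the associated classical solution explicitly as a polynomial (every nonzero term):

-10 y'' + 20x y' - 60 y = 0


All three coefficients share the factor -10; dividing through by -10 gives  y'' - 2x y' + 6 y = 0.
This matches the Hermite equation y'' - 2x y' + 2n y = 0 with 2n = 6, so n = 3; the polynomial solution is H_3(x).
With y = sum_k a_k x^k, matching x^k gives (k+2)(k+1) a_{k+2} = 2(k - n) a_k = 2(k - 3) a_k. The right side vanishes at k = 3, so the series with the parity of 3 terminates at degree 3.
Standard normalization: leading coefficient of H_n is 2^n, so a_3 = 2^3 = 8. Work downward with a_k = (k+1)(k+2) a_{k+2} / (2(k - n)):
  a_1 = (2)(3)(8) / (2(1 - 3)) = 48/(-4) = -12
Hence H_3(x) = 8 x^3 - 12 x.

H_3(x); series = 8 x^3 - 12 x


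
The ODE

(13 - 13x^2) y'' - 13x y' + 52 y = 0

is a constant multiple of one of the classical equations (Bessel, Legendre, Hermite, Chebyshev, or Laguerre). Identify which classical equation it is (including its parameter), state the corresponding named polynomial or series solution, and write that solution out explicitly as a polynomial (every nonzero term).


All three coefficients share the factor 13; dividing through by 13 gives  (1 - x^2) y'' - x y' + 4 y = 0.
This matches the Chebyshev equation (1 - x^2) y'' - x y' + n^2 y = 0 (note the -x y' term, not -2x y') with n^2 = 4, so n = 2; the polynomial solution is T_2(x).
With y = sum_k a_k x^k, matching x^k gives (k+2)(k+1) a_{k+2} = (k^2 - n^2) a_k = (k - 2)(k + 2) a_k. The right side vanishes at k = 2, so the series with the parity of 2 terminates at degree 2.
Standard normalization: leading coefficient of T_n is 2^(n-1), so a_2 = 2^1 = 2. Work downward with a_k = (k+1)(k+2) a_{k+2} / ((k - 2)(k + 2)):
  a_0 = (1)(2)(2) / ((0 - 2)(0 + 2)) = 4/(-4) = -1
Hence T_2(x) = 2 x^2 - 1.

T_2(x); series = 2 x^2 - 1


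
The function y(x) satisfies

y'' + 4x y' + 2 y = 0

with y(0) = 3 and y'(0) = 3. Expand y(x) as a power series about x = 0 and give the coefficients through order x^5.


Ansatz: y(x) = sum_{n>=0} a_n x^n, so y'(x) = sum_{n>=1} n a_n x^(n-1) and y''(x) = sum_{n>=2} n(n-1) a_n x^(n-2).
Substitute into P(x) y'' + Q(x) y' + R(x) y = 0 with P(x) = 1, Q(x) = 4x, R(x) = 2, and match powers of x.
Initial conditions: a_0 = 3, a_1 = 3.
Setting the coefficient of each power of x to zero and solving order by order (substituting the coefficients already found):
  x^0: 2 a_2 + 2 a_0 = 0  ->  2 a_2 = -2 a_0 = -6  ->  a_2 = -3
  x^1: 6 a_3 + 6 a_1 = 0  ->  6 a_3 = -6 a_1 = -18  ->  a_3 = -3
  x^2: 12 a_4 + 10 a_2 = 0  ->  12 a_4 = -10 a_2 = 30  ->  a_4 = 5/2
  x^3: 20 a_5 + 14 a_3 = 0  ->  20 a_5 = -14 a_3 = 42  ->  a_5 = 21/10
Truncated series: y(x) = 3 + 3 x - 3 x^2 - 3 x^3 + (5/2) x^4 + (21/10) x^5 + O(x^6).

a_0 = 3; a_1 = 3; a_2 = -3; a_3 = -3; a_4 = 5/2; a_5 = 21/10


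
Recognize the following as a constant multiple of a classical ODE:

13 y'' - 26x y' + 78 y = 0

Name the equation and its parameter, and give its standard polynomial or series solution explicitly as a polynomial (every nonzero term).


All three coefficients share the factor 13; dividing through by 13 gives  y'' - 2x y' + 6 y = 0.
This matches the Hermite equation y'' - 2x y' + 2n y = 0 with 2n = 6, so n = 3; the polynomial solution is H_3(x).
With y = sum_k a_k x^k, matching x^k gives (k+2)(k+1) a_{k+2} = 2(k - n) a_k = 2(k - 3) a_k. The right side vanishes at k = 3, so the series with the parity of 3 terminates at degree 3.
Standard normalization: leading coefficient of H_n is 2^n, so a_3 = 2^3 = 8. Work downward with a_k = (k+1)(k+2) a_{k+2} / (2(k - n)):
  a_1 = (2)(3)(8) / (2(1 - 3)) = 48/(-4) = -12
Hence H_3(x) = 8 x^3 - 12 x.

H_3(x); series = 8 x^3 - 12 x


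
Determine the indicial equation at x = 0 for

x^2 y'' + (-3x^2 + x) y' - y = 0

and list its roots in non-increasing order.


Divide by x^2 to reach normal form y'' + P_1(x) y' + P_2(x) y = 0 with P_1(x) = -3 + 1/x and P_2(x) = -1/x^2.
x = 0 is a singular point because the y'-coefficient -3 + 1/x has a pole at x = 0 and the y-coefficient -1/x^2 has a pole at x = 0.
It is a regular singular point because x P_1(x) = p(x) = 1 - 3x and x^2 P_2(x) = q(x) = -1 are polynomials, hence analytic at x = 0.
p(0) = 1,  q(0) = -1.
Indicial equation: r(r-1) + p(0) r + q(0) = 0, i.e. r^2 + (p(0) - 1) r + q(0) = 0, i.e. r^2 - 1 = 0.
Discriminant: (0)^2 - 4(-1) = 4, so r = (0 ± 2)/2.
Solving: r_1 = 1, r_2 = -1.

indicial: r^2 - 1 = 0; roots r_1 = 1, r_2 = -1


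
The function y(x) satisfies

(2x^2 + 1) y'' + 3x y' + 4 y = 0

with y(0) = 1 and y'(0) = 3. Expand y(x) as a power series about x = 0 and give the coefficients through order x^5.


Ansatz: y(x) = sum_{n>=0} a_n x^n, so y'(x) = sum_{n>=1} n a_n x^(n-1) and y''(x) = sum_{n>=2} n(n-1) a_n x^(n-2).
Substitute into P(x) y'' + Q(x) y' + R(x) y = 0 with P(x) = 2x^2 + 1, Q(x) = 3x, R(x) = 4, and match powers of x.
Initial conditions: a_0 = 1, a_1 = 3.
Setting the coefficient of each power of x to zero and solving order by order (substituting the coefficients already found):
  x^0: 2 a_2 + 4 a_0 = 0  ->  2 a_2 = -4 a_0 = -4  ->  a_2 = -2
  x^1: 6 a_3 + 7 a_1 = 0  ->  6 a_3 = -7 a_1 = -21  ->  a_3 = -7/2
  x^2: 12 a_4 + 14 a_2 = 0  ->  12 a_4 = -14 a_2 = 28  ->  a_4 = 7/3
  x^3: 20 a_5 + 25 a_3 = 0  ->  20 a_5 = -25 a_3 = 175/2  ->  a_5 = 35/8
Truncated series: y(x) = 1 + 3 x - 2 x^2 - (7/2) x^3 + (7/3) x^4 + (35/8) x^5 + O(x^6).

a_0 = 1; a_1 = 3; a_2 = -2; a_3 = -7/2; a_4 = 7/3; a_5 = 35/8


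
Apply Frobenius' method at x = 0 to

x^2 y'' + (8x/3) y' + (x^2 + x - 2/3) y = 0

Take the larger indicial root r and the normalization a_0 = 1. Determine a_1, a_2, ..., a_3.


Write in Frobenius form y'' + (p(x)/x) y' + (q(x)/x^2) y = 0:
  p(x) = 8/3,  q(x) = x^2 + x - 2/3.
Indicial equation: r(r-1) + (8/3) r + (-2/3) = 0 -> roots r_1 = 1/3, r_2 = -2.
Take r = r_1 = 1/3. Let y(x) = x^r sum_{n>=0} a_n x^n with a_0 = 1.
Substitute y = x^r sum a_n x^n and match x^{r+n}. The recurrence is
  D(n) a_n + 1 a_{n-1} + 1 a_{n-2} = 0,  where D(n) = (r+n)(r+n-1) + (8/3)(r+n) + (-2/3).
  a_n = [-1 a_{n-1} - 1 a_{n-2}] / D(n).
Since the indicial polynomial factors as (r - r_1)(r - r_2), D(n) = (r_1 + n - r_1)(r_1 + n - r_2) = n(n + 7/3).
Evaluating step by step (a_0 = 1):
  n = 1: D(1) = 1(1 + 7/3) = 10/3; numerator = -1(1) = -1; a_1 = (-1)/(10/3) = -3/10
  n = 2: D(2) = 2(2 + 7/3) = 26/3; numerator = -1(-3/10) - 1(1) = -7/10; a_2 = (-7/10)/(26/3) = -21/260
  n = 3: D(3) = 3(3 + 7/3) = 16; numerator = -1(-21/260) - 1(-3/10) = 99/260; a_3 = (99/260)/(16) = 99/4160

r = 1/3; a_0 = 1; a_1 = -3/10; a_2 = -21/260; a_3 = 99/4160


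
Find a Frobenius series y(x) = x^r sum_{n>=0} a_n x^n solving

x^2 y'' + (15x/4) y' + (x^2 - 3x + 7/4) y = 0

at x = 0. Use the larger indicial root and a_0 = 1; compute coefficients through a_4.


Write in Frobenius form y'' + (p(x)/x) y' + (q(x)/x^2) y = 0:
  p(x) = 15/4,  q(x) = x^2 - 3x + 7/4.
Indicial equation: r(r-1) + (15/4) r + (7/4) = 0 -> roots r_1 = -1, r_2 = -7/4.
Take r = r_1 = -1. Let y(x) = x^r sum_{n>=0} a_n x^n with a_0 = 1.
Substitute y = x^r sum a_n x^n and match x^{r+n}. The recurrence is
  D(n) a_n - 3 a_{n-1} + 1 a_{n-2} = 0,  where D(n) = (r+n)(r+n-1) + (15/4)(r+n) + (7/4).
  a_n = [3 a_{n-1} - 1 a_{n-2}] / D(n).
Since the indicial polynomial factors as (r - r_1)(r - r_2), D(n) = (r_1 + n - r_1)(r_1 + n - r_2) = n(n + 3/4).
Evaluating step by step (a_0 = 1):
  n = 1: D(1) = 1(1 + 3/4) = 7/4; numerator = 3(1) = 3; a_1 = (3)/(7/4) = 12/7
  n = 2: D(2) = 2(2 + 3/4) = 11/2; numerator = 3(12/7) - 1(1) = 29/7; a_2 = (29/7)/(11/2) = 58/77
  n = 3: D(3) = 3(3 + 3/4) = 45/4; numerator = 3(58/77) - 1(12/7) = 6/11; a_3 = (6/11)/(45/4) = 8/165
  n = 4: D(4) = 4(4 + 3/4) = 19; numerator = 3(8/165) - 1(58/77) = -234/385; a_4 = (-234/385)/(19) = -234/7315

r = -1; a_0 = 1; a_1 = 12/7; a_2 = 58/77; a_3 = 8/165; a_4 = -234/7315


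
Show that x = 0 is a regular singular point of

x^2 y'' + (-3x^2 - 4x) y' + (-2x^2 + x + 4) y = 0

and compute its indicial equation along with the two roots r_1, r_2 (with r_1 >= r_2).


Divide by x^2 to reach normal form y'' + P_1(x) y' + P_2(x) y = 0 with P_1(x) = -3 - 4/x and P_2(x) = -2 + 1/x + 4/x^2.
x = 0 is a singular point because the y'-coefficient -3 - 4/x has a pole at x = 0 and the y-coefficient -2 + 1/x + 4/x^2 has a pole at x = 0.
It is a regular singular point because x P_1(x) = p(x) = -3x - 4 and x^2 P_2(x) = q(x) = -2x^2 + x + 4 are polynomials, hence analytic at x = 0.
p(0) = -4,  q(0) = 4.
Indicial equation: r(r-1) + p(0) r + q(0) = 0, i.e. r^2 + (p(0) - 1) r + q(0) = 0, i.e. r^2 - 5 r + 4 = 0.
Discriminant: (-5)^2 - 4(4) = 9, so r = (5 ± 3)/2.
Solving: r_1 = 4, r_2 = 1.

indicial: r^2 - 5 r + 4 = 0; roots r_1 = 4, r_2 = 1


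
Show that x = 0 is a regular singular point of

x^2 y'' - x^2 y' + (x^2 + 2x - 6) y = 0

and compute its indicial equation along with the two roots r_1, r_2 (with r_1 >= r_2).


Divide by x^2 to reach normal form y'' + P_1(x) y' + P_2(x) y = 0 with P_1(x) = -1 and P_2(x) = 1 + 2/x - 6/x^2.
x = 0 is a singular point because the y-coefficient 1 + 2/x - 6/x^2 has a pole at x = 0.
It is a regular singular point because x P_1(x) = p(x) = -x and x^2 P_2(x) = q(x) = x^2 + 2x - 6 are polynomials, hence analytic at x = 0.
p(0) = 0,  q(0) = -6.
Indicial equation: r(r-1) + p(0) r + q(0) = 0, i.e. r^2 + (p(0) - 1) r + q(0) = 0, i.e. r^2 - 1 r - 6 = 0.
Discriminant: (-1)^2 - 4(-6) = 25, so r = (1 ± 5)/2.
Solving: r_1 = 3, r_2 = -2.

indicial: r^2 - 1 r - 6 = 0; roots r_1 = 3, r_2 = -2


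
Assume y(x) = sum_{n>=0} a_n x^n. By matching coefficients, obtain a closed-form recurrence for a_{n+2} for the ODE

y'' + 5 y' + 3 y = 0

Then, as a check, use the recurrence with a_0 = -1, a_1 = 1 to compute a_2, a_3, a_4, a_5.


Substitute y = sum_n a_n x^n.
y''(x) has coefficient (n+2)(n+1) a_{n+2} at x^n;
5 y'(x) has coefficient 5 (n+1) a_{n+1} at x^n;
3 y(x) has coefficient 3 a_n at x^n.
Matching x^n: (n+2)(n+1) a_{n+2} + 5 (n+1) a_{n+1} + 3 a_n = 0.
Thus a_{n+2} = [-5 (n+1) a_{n+1} - 3 a_n] / ((n+1)(n+2)).

Check with a_0 = -1, a_1 = 1 (apply the recurrence for n = 0, 1, 2, 3): a_0 = -1, a_1 = 1, a_2 = -1, a_3 = 7/6, a_4 = -29/24, a_5 = 31/30.

a_(n+2) = [-5 (n+1) a_(n+1) - 3 a_n] / ((n+1)(n+2)); check: a_0 = -1, a_1 = 1, a_2 = -1, a_3 = 7/6, a_4 = -29/24, a_5 = 31/30


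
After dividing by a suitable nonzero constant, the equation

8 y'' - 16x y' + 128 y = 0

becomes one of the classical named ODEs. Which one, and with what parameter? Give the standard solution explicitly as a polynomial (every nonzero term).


All three coefficients share the factor 8; dividing through by 8 gives  y'' - 2x y' + 16 y = 0.
This matches the Hermite equation y'' - 2x y' + 2n y = 0 with 2n = 16, so n = 8; the polynomial solution is H_8(x).
With y = sum_k a_k x^k, matching x^k gives (k+2)(k+1) a_{k+2} = 2(k - n) a_k = 2(k - 8) a_k. The right side vanishes at k = 8, so the series with the parity of 8 terminates at degree 8.
Standard normalization: leading coefficient of H_n is 2^n, so a_8 = 2^8 = 256. Work downward with a_k = (k+1)(k+2) a_{k+2} / (2(k - n)):
  a_6 = (7)(8)(256) / (2(6 - 8)) = 14336/(-4) = -3584
  a_4 = (5)(6)(-3584) / (2(4 - 8)) = -107520/(-8) = 13440
  a_2 = (3)(4)(13440) / (2(2 - 8)) = 161280/(-12) = -13440
  a_0 = (1)(2)(-13440) / (2(0 - 8)) = -26880/(-16) = 1680
Hence H_8(x) = 256 x^8 - 3584 x^6 + 13440 x^4 - 13440 x^2 + 1680.

H_8(x); series = 256 x^8 - 3584 x^6 + 13440 x^4 - 13440 x^2 + 1680


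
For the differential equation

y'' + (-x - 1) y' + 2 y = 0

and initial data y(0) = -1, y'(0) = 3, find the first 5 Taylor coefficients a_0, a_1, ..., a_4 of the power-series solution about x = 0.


Ansatz: y(x) = sum_{n>=0} a_n x^n, so y'(x) = sum_{n>=1} n a_n x^(n-1) and y''(x) = sum_{n>=2} n(n-1) a_n x^(n-2).
Substitute into P(x) y'' + Q(x) y' + R(x) y = 0 with P(x) = 1, Q(x) = -x - 1, R(x) = 2, and match powers of x.
Initial conditions: a_0 = -1, a_1 = 3.
Setting the coefficient of each power of x to zero and solving order by order (substituting the coefficients already found):
  x^0: 2 a_2 - a_1 + 2 a_0 = 0  ->  2 a_2 = a_1 - 2 a_0 = 5  ->  a_2 = 5/2
  x^1: 6 a_3 - 2 a_2 + a_1 = 0  ->  6 a_3 = 2 a_2 - a_1 = 2  ->  a_3 = 1/3
  x^2: 12 a_4 - 3 a_3 = 0  ->  12 a_4 = 3 a_3 = 1  ->  a_4 = 1/12
Truncated series: y(x) = -1 + 3 x + (5/2) x^2 + (1/3) x^3 + (1/12) x^4 + O(x^5).

a_0 = -1; a_1 = 3; a_2 = 5/2; a_3 = 1/3; a_4 = 1/12


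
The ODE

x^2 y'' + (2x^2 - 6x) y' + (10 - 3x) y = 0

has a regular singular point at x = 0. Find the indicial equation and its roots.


Divide by x^2 to reach normal form y'' + P_1(x) y' + P_2(x) y = 0 with P_1(x) = 2 - 6/x and P_2(x) = -3/x + 10/x^2.
x = 0 is a singular point because the y'-coefficient 2 - 6/x has a pole at x = 0 and the y-coefficient -3/x + 10/x^2 has a pole at x = 0.
It is a regular singular point because x P_1(x) = p(x) = 2x - 6 and x^2 P_2(x) = q(x) = 10 - 3x are polynomials, hence analytic at x = 0.
p(0) = -6,  q(0) = 10.
Indicial equation: r(r-1) + p(0) r + q(0) = 0, i.e. r^2 + (p(0) - 1) r + q(0) = 0, i.e. r^2 - 7 r + 10 = 0.
Discriminant: (-7)^2 - 4(10) = 9, so r = (7 ± 3)/2.
Solving: r_1 = 5, r_2 = 2.

indicial: r^2 - 7 r + 10 = 0; roots r_1 = 5, r_2 = 2


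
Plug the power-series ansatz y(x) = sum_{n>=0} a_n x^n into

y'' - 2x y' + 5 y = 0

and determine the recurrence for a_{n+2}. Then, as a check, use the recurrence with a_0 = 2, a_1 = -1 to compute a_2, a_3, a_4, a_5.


Substitute y = sum_n a_n x^n.
y''(x) has coefficient (n+2)(n+1) a_{n+2} at x^n;
-2 x y'(x) has coefficient -2 n a_n at x^n (shift);
5 y(x) has coefficient 5 a_n at x^n.
Matching x^n: (n+2)(n+1) a_{n+2} + (-2n + 5) a_n = 0.
Thus a_{n+2} = (2n - 5) / ((n+1)(n+2)) * a_n.

Check with a_0 = 2, a_1 = -1 (apply the recurrence for n = 0, 1, 2, 3): a_0 = 2, a_1 = -1, a_2 = -5, a_3 = 1/2, a_4 = 5/12, a_5 = 1/40.

a_(n+2) = (2n - 5) / ((n+1)(n+2)) * a_n; check: a_0 = 2, a_1 = -1, a_2 = -5, a_3 = 1/2, a_4 = 5/12, a_5 = 1/40


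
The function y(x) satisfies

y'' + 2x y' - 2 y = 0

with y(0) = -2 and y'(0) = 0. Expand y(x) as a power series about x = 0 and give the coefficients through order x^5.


Ansatz: y(x) = sum_{n>=0} a_n x^n, so y'(x) = sum_{n>=1} n a_n x^(n-1) and y''(x) = sum_{n>=2} n(n-1) a_n x^(n-2).
Substitute into P(x) y'' + Q(x) y' + R(x) y = 0 with P(x) = 1, Q(x) = 2x, R(x) = -2, and match powers of x.
Initial conditions: a_0 = -2, a_1 = 0.
Setting the coefficient of each power of x to zero and solving order by order (substituting the coefficients already found):
  x^0: 2 a_2 - 2 a_0 = 0  ->  2 a_2 = 2 a_0 = -4  ->  a_2 = -2
  x^1: 6 a_3 = 0  ->  a_3 = 0
  x^2: 12 a_4 + 2 a_2 = 0  ->  12 a_4 = -2 a_2 = 4  ->  a_4 = 1/3
  x^3: 20 a_5 + 4 a_3 = 0  ->  20 a_5 = -4 a_3 = 0  ->  a_5 = 0
Truncated series: y(x) = -2 - 2 x^2 + (1/3) x^4 + O(x^6).

a_0 = -2; a_1 = 0; a_2 = -2; a_3 = 0; a_4 = 1/3; a_5 = 0


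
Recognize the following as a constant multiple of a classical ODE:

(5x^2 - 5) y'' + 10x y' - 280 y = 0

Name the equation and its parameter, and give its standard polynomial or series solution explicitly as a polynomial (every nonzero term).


All three coefficients share the factor -5; dividing through by -5 gives  (1 - x^2) y'' - 2x y' + 56 y = 0.
This matches the Legendre equation (1 - x^2) y'' - 2x y' + n(n+1) y = 0 (note the -2x y' term) with n(n+1) = 56, so n = 7; the polynomial solution is P_7(x).
With y = sum_k a_k x^k, matching x^k gives (k+2)(k+1) a_{k+2} = [k(k+1) - n(n+1)] a_k = (k - 7)(k + 8) a_k. The right side vanishes at k = 7, so the series with the parity of 7 terminates at degree 7.
Standard normalization (P_n(1) = 1): leading coefficient (2n)!/(2^n (n!)^2) = 87178291200/(128*25401600) = 429/16, so a_7 = 429/16. Work downward with a_k = (k+1)(k+2) a_{k+2} / ((k - 7)(k + 8)):
  a_5 = (6)(7)(429/16) / ((5 - 7)(5 + 8)) = (9009/8)/(-26) = -693/16
  a_3 = (4)(5)(-693/16) / ((3 - 7)(3 + 8)) = (-3465/4)/(-44) = 315/16
  a_1 = (2)(3)(315/16) / ((1 - 7)(1 + 8)) = (945/8)/(-54) = -35/16
Hence P_7(x) = 429 x^7/16 - 693 x^5/16 + 315 x^3/16 - 35 x/16.

P_7(x); series = 429 x^7/16 - 693 x^5/16 + 315 x^3/16 - 35 x/16


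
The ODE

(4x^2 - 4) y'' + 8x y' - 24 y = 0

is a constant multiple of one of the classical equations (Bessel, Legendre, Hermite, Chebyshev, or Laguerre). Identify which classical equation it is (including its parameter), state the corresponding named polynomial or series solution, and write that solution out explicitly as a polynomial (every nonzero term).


All three coefficients share the factor -4; dividing through by -4 gives  (1 - x^2) y'' - 2x y' + 6 y = 0.
This matches the Legendre equation (1 - x^2) y'' - 2x y' + n(n+1) y = 0 (note the -2x y' term) with n(n+1) = 6, so n = 2; the polynomial solution is P_2(x).
With y = sum_k a_k x^k, matching x^k gives (k+2)(k+1) a_{k+2} = [k(k+1) - n(n+1)] a_k = (k - 2)(k + 3) a_k. The right side vanishes at k = 2, so the series with the parity of 2 terminates at degree 2.
Standard normalization (P_n(1) = 1): leading coefficient (2n)!/(2^n (n!)^2) = 24/(4*4) = 3/2, so a_2 = 3/2. Work downward with a_k = (k+1)(k+2) a_{k+2} / ((k - 2)(k + 3)):
  a_0 = (1)(2)(3/2) / ((0 - 2)(0 + 3)) = 3/(-6) = -1/2
Hence P_2(x) = 3 x^2/2 - 1/2.

P_2(x); series = 3 x^2/2 - 1/2


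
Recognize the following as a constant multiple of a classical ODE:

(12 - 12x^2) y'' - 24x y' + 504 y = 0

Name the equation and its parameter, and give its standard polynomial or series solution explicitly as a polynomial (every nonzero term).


All three coefficients share the factor 12; dividing through by 12 gives  (1 - x^2) y'' - 2x y' + 42 y = 0.
This matches the Legendre equation (1 - x^2) y'' - 2x y' + n(n+1) y = 0 (note the -2x y' term) with n(n+1) = 42, so n = 6; the polynomial solution is P_6(x).
With y = sum_k a_k x^k, matching x^k gives (k+2)(k+1) a_{k+2} = [k(k+1) - n(n+1)] a_k = (k - 6)(k + 7) a_k. The right side vanishes at k = 6, so the series with the parity of 6 terminates at degree 6.
Standard normalization (P_n(1) = 1): leading coefficient (2n)!/(2^n (n!)^2) = 479001600/(64*518400) = 231/16, so a_6 = 231/16. Work downward with a_k = (k+1)(k+2) a_{k+2} / ((k - 6)(k + 7)):
  a_4 = (5)(6)(231/16) / ((4 - 6)(4 + 7)) = (3465/8)/(-22) = -315/16
  a_2 = (3)(4)(-315/16) / ((2 - 6)(2 + 7)) = (-945/4)/(-36) = 105/16
  a_0 = (1)(2)(105/16) / ((0 - 6)(0 + 7)) = (105/8)/(-42) = -5/16
Hence P_6(x) = 231 x^6/16 - 315 x^4/16 + 105 x^2/16 - 5/16.

P_6(x); series = 231 x^6/16 - 315 x^4/16 + 105 x^2/16 - 5/16


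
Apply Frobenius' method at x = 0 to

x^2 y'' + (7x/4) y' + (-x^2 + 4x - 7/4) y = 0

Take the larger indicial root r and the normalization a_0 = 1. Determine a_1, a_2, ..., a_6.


Write in Frobenius form y'' + (p(x)/x) y' + (q(x)/x^2) y = 0:
  p(x) = 7/4,  q(x) = -x^2 + 4x - 7/4.
Indicial equation: r(r-1) + (7/4) r + (-7/4) = 0 -> roots r_1 = 1, r_2 = -7/4.
Take r = r_1 = 1. Let y(x) = x^r sum_{n>=0} a_n x^n with a_0 = 1.
Substitute y = x^r sum a_n x^n and match x^{r+n}. The recurrence is
  D(n) a_n + 4 a_{n-1} - 1 a_{n-2} = 0,  where D(n) = (r+n)(r+n-1) + (7/4)(r+n) + (-7/4).
  a_n = [-4 a_{n-1} + 1 a_{n-2}] / D(n).
Since the indicial polynomial factors as (r - r_1)(r - r_2), D(n) = (r_1 + n - r_1)(r_1 + n - r_2) = n(n + 11/4).
Evaluating step by step (a_0 = 1):
  n = 1: D(1) = 1(1 + 11/4) = 15/4; numerator = -4(1) = -4; a_1 = (-4)/(15/4) = -16/15
  n = 2: D(2) = 2(2 + 11/4) = 19/2; numerator = -4(-16/15) + 1(1) = 79/15; a_2 = (79/15)/(19/2) = 158/285
  n = 3: D(3) = 3(3 + 11/4) = 69/4; numerator = -4(158/285) + 1(-16/15) = -312/95; a_3 = (-312/95)/(69/4) = -416/2185
  n = 4: D(4) = 4(4 + 11/4) = 27; numerator = -4(-416/2185) + 1(158/285) = 454/345; a_4 = (454/345)/(27) = 454/9315
  n = 5: D(5) = 5(5 + 11/4) = 155/4; numerator = -4(454/9315) + 1(-416/2185) = -13640/35397; a_5 = (-13640/35397)/(155/4) = -352/35397
  n = 6: D(6) = 6(6 + 11/4) = 105/2; numerator = -4(-352/35397) + 1(454/9315) = 5222/58995; a_6 = (5222/58995)/(105/2) = 1492/884925

r = 1; a_0 = 1; a_1 = -16/15; a_2 = 158/285; a_3 = -416/2185; a_4 = 454/9315; a_5 = -352/35397; a_6 = 1492/884925


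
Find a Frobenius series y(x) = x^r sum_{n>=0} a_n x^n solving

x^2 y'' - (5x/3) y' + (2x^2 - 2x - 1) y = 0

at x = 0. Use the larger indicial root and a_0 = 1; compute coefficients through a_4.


Write in Frobenius form y'' + (p(x)/x) y' + (q(x)/x^2) y = 0:
  p(x) = -5/3,  q(x) = 2x^2 - 2x - 1.
Indicial equation: r(r-1) + (-5/3) r + (-1) = 0 -> roots r_1 = 3, r_2 = -1/3.
Take r = r_1 = 3. Let y(x) = x^r sum_{n>=0} a_n x^n with a_0 = 1.
Substitute y = x^r sum a_n x^n and match x^{r+n}. The recurrence is
  D(n) a_n - 2 a_{n-1} + 2 a_{n-2} = 0,  where D(n) = (r+n)(r+n-1) + (-5/3)(r+n) + (-1).
  a_n = [2 a_{n-1} - 2 a_{n-2}] / D(n).
Since the indicial polynomial factors as (r - r_1)(r - r_2), D(n) = (r_1 + n - r_1)(r_1 + n - r_2) = n(n + 10/3).
Evaluating step by step (a_0 = 1):
  n = 1: D(1) = 1(1 + 10/3) = 13/3; numerator = 2(1) = 2; a_1 = (2)/(13/3) = 6/13
  n = 2: D(2) = 2(2 + 10/3) = 32/3; numerator = 2(6/13) - 2(1) = -14/13; a_2 = (-14/13)/(32/3) = -21/208
  n = 3: D(3) = 3(3 + 10/3) = 19; numerator = 2(-21/208) - 2(6/13) = -9/8; a_3 = (-9/8)/(19) = -9/152
  n = 4: D(4) = 4(4 + 10/3) = 88/3; numerator = 2(-9/152) - 2(-21/208) = 165/1976; a_4 = (165/1976)/(88/3) = 45/15808

r = 3; a_0 = 1; a_1 = 6/13; a_2 = -21/208; a_3 = -9/152; a_4 = 45/15808


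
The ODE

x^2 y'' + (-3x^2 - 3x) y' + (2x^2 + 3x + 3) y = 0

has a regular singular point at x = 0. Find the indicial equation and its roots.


Divide by x^2 to reach normal form y'' + P_1(x) y' + P_2(x) y = 0 with P_1(x) = -3 - 3/x and P_2(x) = 2 + 3/x + 3/x^2.
x = 0 is a singular point because the y'-coefficient -3 - 3/x has a pole at x = 0 and the y-coefficient 2 + 3/x + 3/x^2 has a pole at x = 0.
It is a regular singular point because x P_1(x) = p(x) = -3x - 3 and x^2 P_2(x) = q(x) = 2x^2 + 3x + 3 are polynomials, hence analytic at x = 0.
p(0) = -3,  q(0) = 3.
Indicial equation: r(r-1) + p(0) r + q(0) = 0, i.e. r^2 + (p(0) - 1) r + q(0) = 0, i.e. r^2 - 4 r + 3 = 0.
Discriminant: (-4)^2 - 4(3) = 4, so r = (4 ± 2)/2.
Solving: r_1 = 3, r_2 = 1.

indicial: r^2 - 4 r + 3 = 0; roots r_1 = 3, r_2 = 1


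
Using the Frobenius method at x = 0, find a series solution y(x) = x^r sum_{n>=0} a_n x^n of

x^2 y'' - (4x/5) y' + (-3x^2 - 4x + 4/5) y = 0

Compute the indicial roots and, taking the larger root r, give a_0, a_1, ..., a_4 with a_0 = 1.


Write in Frobenius form y'' + (p(x)/x) y' + (q(x)/x^2) y = 0:
  p(x) = -4/5,  q(x) = -3x^2 - 4x + 4/5.
Indicial equation: r(r-1) + (-4/5) r + (4/5) = 0 -> roots r_1 = 1, r_2 = 4/5.
Take r = r_1 = 1. Let y(x) = x^r sum_{n>=0} a_n x^n with a_0 = 1.
Substitute y = x^r sum a_n x^n and match x^{r+n}. The recurrence is
  D(n) a_n - 4 a_{n-1} - 3 a_{n-2} = 0,  where D(n) = (r+n)(r+n-1) + (-4/5)(r+n) + (4/5).
  a_n = [4 a_{n-1} + 3 a_{n-2}] / D(n).
Since the indicial polynomial factors as (r - r_1)(r - r_2), D(n) = (r_1 + n - r_1)(r_1 + n - r_2) = n(n + 1/5).
Evaluating step by step (a_0 = 1):
  n = 1: D(1) = 1(1 + 1/5) = 6/5; numerator = 4(1) = 4; a_1 = (4)/(6/5) = 10/3
  n = 2: D(2) = 2(2 + 1/5) = 22/5; numerator = 4(10/3) + 3(1) = 49/3; a_2 = (49/3)/(22/5) = 245/66
  n = 3: D(3) = 3(3 + 1/5) = 48/5; numerator = 4(245/66) + 3(10/3) = 820/33; a_3 = (820/33)/(48/5) = 1025/396
  n = 4: D(4) = 4(4 + 1/5) = 84/5; numerator = 4(1025/396) + 3(245/66) = 4255/198; a_4 = (4255/198)/(84/5) = 21275/16632

r = 1; a_0 = 1; a_1 = 10/3; a_2 = 245/66; a_3 = 1025/396; a_4 = 21275/16632


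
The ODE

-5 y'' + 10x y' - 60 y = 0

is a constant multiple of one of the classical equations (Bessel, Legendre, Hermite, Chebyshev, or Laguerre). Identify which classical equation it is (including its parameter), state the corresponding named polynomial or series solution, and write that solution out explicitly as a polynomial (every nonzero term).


All three coefficients share the factor -5; dividing through by -5 gives  y'' - 2x y' + 12 y = 0.
This matches the Hermite equation y'' - 2x y' + 2n y = 0 with 2n = 12, so n = 6; the polynomial solution is H_6(x).
With y = sum_k a_k x^k, matching x^k gives (k+2)(k+1) a_{k+2} = 2(k - n) a_k = 2(k - 6) a_k. The right side vanishes at k = 6, so the series with the parity of 6 terminates at degree 6.
Standard normalization: leading coefficient of H_n is 2^n, so a_6 = 2^6 = 64. Work downward with a_k = (k+1)(k+2) a_{k+2} / (2(k - n)):
  a_4 = (5)(6)(64) / (2(4 - 6)) = 1920/(-4) = -480
  a_2 = (3)(4)(-480) / (2(2 - 6)) = -5760/(-8) = 720
  a_0 = (1)(2)(720) / (2(0 - 6)) = 1440/(-12) = -120
Hence H_6(x) = 64 x^6 - 480 x^4 + 720 x^2 - 120.

H_6(x); series = 64 x^6 - 480 x^4 + 720 x^2 - 120


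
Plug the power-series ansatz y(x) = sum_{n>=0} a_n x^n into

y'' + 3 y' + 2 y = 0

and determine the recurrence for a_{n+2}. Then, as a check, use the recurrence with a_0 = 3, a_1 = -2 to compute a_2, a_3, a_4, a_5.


Substitute y = sum_n a_n x^n.
y''(x) has coefficient (n+2)(n+1) a_{n+2} at x^n;
3 y'(x) has coefficient 3 (n+1) a_{n+1} at x^n;
2 y(x) has coefficient 2 a_n at x^n.
Matching x^n: (n+2)(n+1) a_{n+2} + 3 (n+1) a_{n+1} + 2 a_n = 0.
Thus a_{n+2} = [-3 (n+1) a_{n+1} - 2 a_n] / ((n+1)(n+2)).

Check with a_0 = 3, a_1 = -2 (apply the recurrence for n = 0, 1, 2, 3): a_0 = 3, a_1 = -2, a_2 = 0, a_3 = 2/3, a_4 = -1/2, a_5 = 7/30.

a_(n+2) = [-3 (n+1) a_(n+1) - 2 a_n] / ((n+1)(n+2)); check: a_0 = 3, a_1 = -2, a_2 = 0, a_3 = 2/3, a_4 = -1/2, a_5 = 7/30


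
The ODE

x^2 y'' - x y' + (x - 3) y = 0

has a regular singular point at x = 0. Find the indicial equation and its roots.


Divide by x^2 to reach normal form y'' + P_1(x) y' + P_2(x) y = 0 with P_1(x) = -1/x and P_2(x) = 1/x - 3/x^2.
x = 0 is a singular point because the y'-coefficient -1/x has a pole at x = 0 and the y-coefficient 1/x - 3/x^2 has a pole at x = 0.
It is a regular singular point because x P_1(x) = p(x) = -1 and x^2 P_2(x) = q(x) = x - 3 are polynomials, hence analytic at x = 0.
p(0) = -1,  q(0) = -3.
Indicial equation: r(r-1) + p(0) r + q(0) = 0, i.e. r^2 + (p(0) - 1) r + q(0) = 0, i.e. r^2 - 2 r - 3 = 0.
Discriminant: (-2)^2 - 4(-3) = 16, so r = (2 ± 4)/2.
Solving: r_1 = 3, r_2 = -1.

indicial: r^2 - 2 r - 3 = 0; roots r_1 = 3, r_2 = -1


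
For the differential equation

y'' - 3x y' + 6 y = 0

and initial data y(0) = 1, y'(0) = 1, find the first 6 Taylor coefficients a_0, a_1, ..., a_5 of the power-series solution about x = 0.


Ansatz: y(x) = sum_{n>=0} a_n x^n, so y'(x) = sum_{n>=1} n a_n x^(n-1) and y''(x) = sum_{n>=2} n(n-1) a_n x^(n-2).
Substitute into P(x) y'' + Q(x) y' + R(x) y = 0 with P(x) = 1, Q(x) = -3x, R(x) = 6, and match powers of x.
Initial conditions: a_0 = 1, a_1 = 1.
Setting the coefficient of each power of x to zero and solving order by order (substituting the coefficients already found):
  x^0: 2 a_2 + 6 a_0 = 0  ->  2 a_2 = -6 a_0 = -6  ->  a_2 = -3
  x^1: 6 a_3 + 3 a_1 = 0  ->  6 a_3 = -3 a_1 = -3  ->  a_3 = -1/2
  x^2: 12 a_4 = 0  ->  a_4 = 0
  x^3: 20 a_5 - 3 a_3 = 0  ->  20 a_5 = 3 a_3 = -3/2  ->  a_5 = -3/40
Truncated series: y(x) = 1 + x - 3 x^2 - (1/2) x^3 - (3/40) x^5 + O(x^6).

a_0 = 1; a_1 = 1; a_2 = -3; a_3 = -1/2; a_4 = 0; a_5 = -3/40


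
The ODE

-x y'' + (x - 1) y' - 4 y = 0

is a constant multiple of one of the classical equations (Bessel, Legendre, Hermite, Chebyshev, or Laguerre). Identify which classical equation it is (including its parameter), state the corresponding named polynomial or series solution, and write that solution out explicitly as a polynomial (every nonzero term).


All three coefficients share the factor -1; dividing through by -1 gives  x y'' + (1 - x) y' + 4 y = 0.
This matches the Laguerre equation x y'' + (1 - x) y' + n y = 0 with n = 4; the polynomial solution is L_4(x).
With y = sum_k a_k x^k, matching x^k gives (k+1)k a_{k+1} + (k+1) a_{k+1} - k a_k + n a_k = 0, i.e. (k+1)^2 a_{k+1} = (k - n) a_k = (k - 4) a_k. The right side vanishes at k = 4, so the series terminates at degree 4.
Standard normalization L_n(0) = 1 gives a_0 = 1. Work upward with a_{k+1} = (k - 4) a_k / (k+1)^2:
  a_1 = (0 - 4)(1) / 1^2 = -4/1 = -4
  a_2 = (1 - 4)(-4) / 2^2 = 12/4 = 3
  a_3 = (2 - 4)(3) / 3^2 = -6/9 = -2/3
  a_4 = (3 - 4)(-2/3) / 4^2 = (2/3)/16 = 1/24
Hence L_4(x) = x^4/24 - 2 x^3/3 + 3 x^2 - 4 x + 1.

L_4(x); series = x^4/24 - 2 x^3/3 + 3 x^2 - 4 x + 1


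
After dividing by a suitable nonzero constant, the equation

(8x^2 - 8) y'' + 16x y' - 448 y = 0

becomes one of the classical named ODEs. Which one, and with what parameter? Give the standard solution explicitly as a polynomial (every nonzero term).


All three coefficients share the factor -8; dividing through by -8 gives  (1 - x^2) y'' - 2x y' + 56 y = 0.
This matches the Legendre equation (1 - x^2) y'' - 2x y' + n(n+1) y = 0 (note the -2x y' term) with n(n+1) = 56, so n = 7; the polynomial solution is P_7(x).
With y = sum_k a_k x^k, matching x^k gives (k+2)(k+1) a_{k+2} = [k(k+1) - n(n+1)] a_k = (k - 7)(k + 8) a_k. The right side vanishes at k = 7, so the series with the parity of 7 terminates at degree 7.
Standard normalization (P_n(1) = 1): leading coefficient (2n)!/(2^n (n!)^2) = 87178291200/(128*25401600) = 429/16, so a_7 = 429/16. Work downward with a_k = (k+1)(k+2) a_{k+2} / ((k - 7)(k + 8)):
  a_5 = (6)(7)(429/16) / ((5 - 7)(5 + 8)) = (9009/8)/(-26) = -693/16
  a_3 = (4)(5)(-693/16) / ((3 - 7)(3 + 8)) = (-3465/4)/(-44) = 315/16
  a_1 = (2)(3)(315/16) / ((1 - 7)(1 + 8)) = (945/8)/(-54) = -35/16
Hence P_7(x) = 429 x^7/16 - 693 x^5/16 + 315 x^3/16 - 35 x/16.

P_7(x); series = 429 x^7/16 - 693 x^5/16 + 315 x^3/16 - 35 x/16


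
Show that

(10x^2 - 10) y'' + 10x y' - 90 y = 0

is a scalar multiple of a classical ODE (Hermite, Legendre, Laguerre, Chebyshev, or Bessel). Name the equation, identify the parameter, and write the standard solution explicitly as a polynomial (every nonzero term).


All three coefficients share the factor -10; dividing through by -10 gives  (1 - x^2) y'' - x y' + 9 y = 0.
This matches the Chebyshev equation (1 - x^2) y'' - x y' + n^2 y = 0 (note the -x y' term, not -2x y') with n^2 = 9, so n = 3; the polynomial solution is T_3(x).
With y = sum_k a_k x^k, matching x^k gives (k+2)(k+1) a_{k+2} = (k^2 - n^2) a_k = (k - 3)(k + 3) a_k. The right side vanishes at k = 3, so the series with the parity of 3 terminates at degree 3.
Standard normalization: leading coefficient of T_n is 2^(n-1), so a_3 = 2^2 = 4. Work downward with a_k = (k+1)(k+2) a_{k+2} / ((k - 3)(k + 3)):
  a_1 = (2)(3)(4) / ((1 - 3)(1 + 3)) = 24/(-8) = -3
Hence T_3(x) = 4 x^3 - 3 x.

T_3(x); series = 4 x^3 - 3 x


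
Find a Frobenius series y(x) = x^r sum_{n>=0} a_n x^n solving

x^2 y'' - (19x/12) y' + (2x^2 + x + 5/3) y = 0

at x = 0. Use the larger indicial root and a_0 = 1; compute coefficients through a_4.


Write in Frobenius form y'' + (p(x)/x) y' + (q(x)/x^2) y = 0:
  p(x) = -19/12,  q(x) = 2x^2 + x + 5/3.
Indicial equation: r(r-1) + (-19/12) r + (5/3) = 0 -> roots r_1 = 4/3, r_2 = 5/4.
Take r = r_1 = 4/3. Let y(x) = x^r sum_{n>=0} a_n x^n with a_0 = 1.
Substitute y = x^r sum a_n x^n and match x^{r+n}. The recurrence is
  D(n) a_n + 1 a_{n-1} + 2 a_{n-2} = 0,  where D(n) = (r+n)(r+n-1) + (-19/12)(r+n) + (5/3).
  a_n = [-1 a_{n-1} - 2 a_{n-2}] / D(n).
Since the indicial polynomial factors as (r - r_1)(r - r_2), D(n) = (r_1 + n - r_1)(r_1 + n - r_2) = n(n + 1/12).
Evaluating step by step (a_0 = 1):
  n = 1: D(1) = 1(1 + 1/12) = 13/12; numerator = -1(1) = -1; a_1 = (-1)/(13/12) = -12/13
  n = 2: D(2) = 2(2 + 1/12) = 25/6; numerator = -1(-12/13) - 2(1) = -14/13; a_2 = (-14/13)/(25/6) = -84/325
  n = 3: D(3) = 3(3 + 1/12) = 37/4; numerator = -1(-84/325) - 2(-12/13) = 684/325; a_3 = (684/325)/(37/4) = 2736/12025
  n = 4: D(4) = 4(4 + 1/12) = 49/3; numerator = -1(2736/12025) - 2(-84/325) = 696/2405; a_4 = (696/2405)/(49/3) = 2088/117845

r = 4/3; a_0 = 1; a_1 = -12/13; a_2 = -84/325; a_3 = 2736/12025; a_4 = 2088/117845


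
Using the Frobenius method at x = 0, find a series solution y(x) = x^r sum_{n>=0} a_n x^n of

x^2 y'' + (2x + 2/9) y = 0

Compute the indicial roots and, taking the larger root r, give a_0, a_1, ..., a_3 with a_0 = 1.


Write in Frobenius form y'' + (p(x)/x) y' + (q(x)/x^2) y = 0:
  p(x) = 0,  q(x) = 2x + 2/9.
Indicial equation: r(r-1) + (0) r + (2/9) = 0 -> roots r_1 = 2/3, r_2 = 1/3.
Take r = r_1 = 2/3. Let y(x) = x^r sum_{n>=0} a_n x^n with a_0 = 1.
Substitute y = x^r sum a_n x^n and match x^{r+n}. The recurrence is
  D(n) a_n + 2 a_{n-1} = 0,  where D(n) = (r+n)(r+n-1) + (0)(r+n) + (2/9).
  a_n = -2 / D(n) * a_{n-1}.
Since the indicial polynomial factors as (r - r_1)(r - r_2), D(n) = (r_1 + n - r_1)(r_1 + n - r_2) = n(n + 1/3).
Evaluating step by step (a_0 = 1):
  n = 1: D(1) = 1(1 + 1/3) = 4/3; numerator = -2(1) = -2; a_1 = (-2)/(4/3) = -3/2
  n = 2: D(2) = 2(2 + 1/3) = 14/3; numerator = -2(-3/2) = 3; a_2 = (3)/(14/3) = 9/14
  n = 3: D(3) = 3(3 + 1/3) = 10; numerator = -2(9/14) = -9/7; a_3 = (-9/7)/(10) = -9/70

r = 2/3; a_0 = 1; a_1 = -3/2; a_2 = 9/14; a_3 = -9/70


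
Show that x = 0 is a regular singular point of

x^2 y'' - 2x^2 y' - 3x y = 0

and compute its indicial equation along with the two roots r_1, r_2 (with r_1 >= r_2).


Divide by x^2 to reach normal form y'' + P_1(x) y' + P_2(x) y = 0 with P_1(x) = -2 and P_2(x) = -3/x.
x = 0 is a singular point because the y-coefficient -3/x has a pole at x = 0.
It is a regular singular point because x P_1(x) = p(x) = -2x and x^2 P_2(x) = q(x) = -3x are polynomials, hence analytic at x = 0.
p(0) = 0,  q(0) = 0.
Indicial equation: r(r-1) + p(0) r + q(0) = 0, i.e. r^2 + (p(0) - 1) r + q(0) = 0, i.e. r^2 - 1 r = 0.
Discriminant: (-1)^2 - 4(0) = 1, so r = (1 ± 1)/2.
Solving: r_1 = 1, r_2 = 0.

indicial: r^2 - 1 r = 0; roots r_1 = 1, r_2 = 0


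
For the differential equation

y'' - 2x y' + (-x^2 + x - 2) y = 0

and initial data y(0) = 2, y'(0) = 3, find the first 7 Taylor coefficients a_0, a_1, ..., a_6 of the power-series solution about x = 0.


Ansatz: y(x) = sum_{n>=0} a_n x^n, so y'(x) = sum_{n>=1} n a_n x^(n-1) and y''(x) = sum_{n>=2} n(n-1) a_n x^(n-2).
Substitute into P(x) y'' + Q(x) y' + R(x) y = 0 with P(x) = 1, Q(x) = -2x, R(x) = -x^2 + x - 2, and match powers of x.
Initial conditions: a_0 = 2, a_1 = 3.
Setting the coefficient of each power of x to zero and solving order by order (substituting the coefficients already found):
  x^0: 2 a_2 - 2 a_0 = 0  ->  2 a_2 = 2 a_0 = 4  ->  a_2 = 2
  x^1: 6 a_3 - 4 a_1 + a_0 = 0  ->  6 a_3 = 4 a_1 - a_0 = 10  ->  a_3 = 5/3
  x^2: 12 a_4 - 6 a_2 + a_1 - a_0 = 0  ->  12 a_4 = 6 a_2 - a_1 + a_0 = 11  ->  a_4 = 11/12
  x^3: 20 a_5 - 8 a_3 + a_2 - a_1 = 0  ->  20 a_5 = 8 a_3 - a_2 + a_1 = 43/3  ->  a_5 = 43/60
  x^4: 30 a_6 - 10 a_4 + a_3 - a_2 = 0  ->  30 a_6 = 10 a_4 - a_3 + a_2 = 19/2  ->  a_6 = 19/60
Truncated series: y(x) = 2 + 3 x + 2 x^2 + (5/3) x^3 + (11/12) x^4 + (43/60) x^5 + (19/60) x^6 + O(x^7).

a_0 = 2; a_1 = 3; a_2 = 2; a_3 = 5/3; a_4 = 11/12; a_5 = 43/60; a_6 = 19/60


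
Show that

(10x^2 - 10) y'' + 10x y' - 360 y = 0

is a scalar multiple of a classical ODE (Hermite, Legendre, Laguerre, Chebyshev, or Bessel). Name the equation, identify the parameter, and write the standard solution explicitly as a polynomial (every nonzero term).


All three coefficients share the factor -10; dividing through by -10 gives  (1 - x^2) y'' - x y' + 36 y = 0.
This matches the Chebyshev equation (1 - x^2) y'' - x y' + n^2 y = 0 (note the -x y' term, not -2x y') with n^2 = 36, so n = 6; the polynomial solution is T_6(x).
With y = sum_k a_k x^k, matching x^k gives (k+2)(k+1) a_{k+2} = (k^2 - n^2) a_k = (k - 6)(k + 6) a_k. The right side vanishes at k = 6, so the series with the parity of 6 terminates at degree 6.
Standard normalization: leading coefficient of T_n is 2^(n-1), so a_6 = 2^5 = 32. Work downward with a_k = (k+1)(k+2) a_{k+2} / ((k - 6)(k + 6)):
  a_4 = (5)(6)(32) / ((4 - 6)(4 + 6)) = 960/(-20) = -48
  a_2 = (3)(4)(-48) / ((2 - 6)(2 + 6)) = -576/(-32) = 18
  a_0 = (1)(2)(18) / ((0 - 6)(0 + 6)) = 36/(-36) = -1
Hence T_6(x) = 32 x^6 - 48 x^4 + 18 x^2 - 1.

T_6(x); series = 32 x^6 - 48 x^4 + 18 x^2 - 1


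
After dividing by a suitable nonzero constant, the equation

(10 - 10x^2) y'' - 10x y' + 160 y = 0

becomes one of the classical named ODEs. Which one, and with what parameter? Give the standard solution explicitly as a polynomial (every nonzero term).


All three coefficients share the factor 10; dividing through by 10 gives  (1 - x^2) y'' - x y' + 16 y = 0.
This matches the Chebyshev equation (1 - x^2) y'' - x y' + n^2 y = 0 (note the -x y' term, not -2x y') with n^2 = 16, so n = 4; the polynomial solution is T_4(x).
With y = sum_k a_k x^k, matching x^k gives (k+2)(k+1) a_{k+2} = (k^2 - n^2) a_k = (k - 4)(k + 4) a_k. The right side vanishes at k = 4, so the series with the parity of 4 terminates at degree 4.
Standard normalization: leading coefficient of T_n is 2^(n-1), so a_4 = 2^3 = 8. Work downward with a_k = (k+1)(k+2) a_{k+2} / ((k - 4)(k + 4)):
  a_2 = (3)(4)(8) / ((2 - 4)(2 + 4)) = 96/(-12) = -8
  a_0 = (1)(2)(-8) / ((0 - 4)(0 + 4)) = -16/(-16) = 1
Hence T_4(x) = 8 x^4 - 8 x^2 + 1.

T_4(x); series = 8 x^4 - 8 x^2 + 1


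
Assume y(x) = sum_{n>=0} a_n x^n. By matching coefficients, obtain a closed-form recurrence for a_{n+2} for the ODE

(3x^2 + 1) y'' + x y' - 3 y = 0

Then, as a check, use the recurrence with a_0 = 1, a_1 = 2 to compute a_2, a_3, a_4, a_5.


Substitute y = sum_n a_n x^n.
(1 + 3 x^2) y'' contributes (n+2)(n+1) a_{n+2} + 3 n(n-1) a_n at x^n.
x y'(x) contributes n a_n at x^n.
-3 y(x) contributes -3 a_n at x^n.
Matching x^n: (n+2)(n+1) a_{n+2} + (3 n(n-1) + n - 3) a_n = 0.
Thus a_{n+2} = (-3 n(n-1) - n + 3) / ((n+1)(n+2)) * a_n.

Check with a_0 = 1, a_1 = 2 (apply the recurrence for n = 0, 1, 2, 3): a_0 = 1, a_1 = 2, a_2 = 3/2, a_3 = 2/3, a_4 = -5/8, a_5 = -3/5.

a_(n+2) = (-3 n(n-1) - n + 3) / ((n+1)(n+2)) * a_n; check: a_0 = 1, a_1 = 2, a_2 = 3/2, a_3 = 2/3, a_4 = -5/8, a_5 = -3/5


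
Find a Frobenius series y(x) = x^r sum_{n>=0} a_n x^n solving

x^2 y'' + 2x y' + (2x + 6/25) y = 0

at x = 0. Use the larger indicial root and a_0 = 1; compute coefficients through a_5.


Write in Frobenius form y'' + (p(x)/x) y' + (q(x)/x^2) y = 0:
  p(x) = 2,  q(x) = 2x + 6/25.
Indicial equation: r(r-1) + (2) r + (6/25) = 0 -> roots r_1 = -2/5, r_2 = -3/5.
Take r = r_1 = -2/5. Let y(x) = x^r sum_{n>=0} a_n x^n with a_0 = 1.
Substitute y = x^r sum a_n x^n and match x^{r+n}. The recurrence is
  D(n) a_n + 2 a_{n-1} = 0,  where D(n) = (r+n)(r+n-1) + (2)(r+n) + (6/25).
  a_n = -2 / D(n) * a_{n-1}.
Since the indicial polynomial factors as (r - r_1)(r - r_2), D(n) = (r_1 + n - r_1)(r_1 + n - r_2) = n(n + 1/5).
Evaluating step by step (a_0 = 1):
  n = 1: D(1) = 1(1 + 1/5) = 6/5; numerator = -2(1) = -2; a_1 = (-2)/(6/5) = -5/3
  n = 2: D(2) = 2(2 + 1/5) = 22/5; numerator = -2(-5/3) = 10/3; a_2 = (10/3)/(22/5) = 25/33
  n = 3: D(3) = 3(3 + 1/5) = 48/5; numerator = -2(25/33) = -50/33; a_3 = (-50/33)/(48/5) = -125/792
  n = 4: D(4) = 4(4 + 1/5) = 84/5; numerator = -2(-125/792) = 125/396; a_4 = (125/396)/(84/5) = 625/33264
  n = 5: D(5) = 5(5 + 1/5) = 26; numerator = -2(625/33264) = -625/16632; a_5 = (-625/16632)/(26) = -625/432432

r = -2/5; a_0 = 1; a_1 = -5/3; a_2 = 25/33; a_3 = -125/792; a_4 = 625/33264; a_5 = -625/432432
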